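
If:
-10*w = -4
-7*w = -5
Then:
No Solution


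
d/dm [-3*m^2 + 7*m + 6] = 7 - 6*m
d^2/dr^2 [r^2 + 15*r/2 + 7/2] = 2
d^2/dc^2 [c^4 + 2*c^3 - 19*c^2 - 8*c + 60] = 12*c^2 + 12*c - 38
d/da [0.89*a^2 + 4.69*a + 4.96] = 1.78*a + 4.69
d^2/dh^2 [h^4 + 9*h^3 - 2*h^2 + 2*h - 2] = 12*h^2 + 54*h - 4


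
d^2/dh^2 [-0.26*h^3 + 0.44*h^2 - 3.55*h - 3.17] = 0.88 - 1.56*h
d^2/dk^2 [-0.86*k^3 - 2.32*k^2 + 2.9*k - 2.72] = -5.16*k - 4.64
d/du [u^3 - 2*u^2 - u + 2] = 3*u^2 - 4*u - 1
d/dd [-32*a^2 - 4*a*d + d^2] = -4*a + 2*d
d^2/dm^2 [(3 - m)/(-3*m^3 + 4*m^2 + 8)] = 2*(-m^2*(m - 3)*(9*m - 8)^2 + (-9*m^2 + 8*m - (m - 3)*(9*m - 4))*(-3*m^3 + 4*m^2 + 8))/(-3*m^3 + 4*m^2 + 8)^3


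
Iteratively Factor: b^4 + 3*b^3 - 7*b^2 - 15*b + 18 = (b + 3)*(b^3 - 7*b + 6) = (b + 3)^2*(b^2 - 3*b + 2) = (b - 1)*(b + 3)^2*(b - 2)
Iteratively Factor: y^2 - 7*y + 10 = (y - 5)*(y - 2)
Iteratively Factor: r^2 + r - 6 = (r - 2)*(r + 3)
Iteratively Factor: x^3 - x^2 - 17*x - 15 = (x + 1)*(x^2 - 2*x - 15) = (x - 5)*(x + 1)*(x + 3)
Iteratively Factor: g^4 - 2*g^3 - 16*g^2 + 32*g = (g)*(g^3 - 2*g^2 - 16*g + 32) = g*(g - 2)*(g^2 - 16) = g*(g - 4)*(g - 2)*(g + 4)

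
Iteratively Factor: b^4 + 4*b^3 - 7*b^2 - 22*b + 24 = (b + 3)*(b^3 + b^2 - 10*b + 8) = (b + 3)*(b + 4)*(b^2 - 3*b + 2) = (b - 1)*(b + 3)*(b + 4)*(b - 2)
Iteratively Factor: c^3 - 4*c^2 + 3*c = (c - 3)*(c^2 - c) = (c - 3)*(c - 1)*(c)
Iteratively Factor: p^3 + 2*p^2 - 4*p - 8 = (p + 2)*(p^2 - 4) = (p - 2)*(p + 2)*(p + 2)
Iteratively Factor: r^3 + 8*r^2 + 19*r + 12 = (r + 4)*(r^2 + 4*r + 3) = (r + 1)*(r + 4)*(r + 3)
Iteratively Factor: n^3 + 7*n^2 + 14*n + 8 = (n + 2)*(n^2 + 5*n + 4) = (n + 2)*(n + 4)*(n + 1)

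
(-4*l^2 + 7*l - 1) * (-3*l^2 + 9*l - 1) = 12*l^4 - 57*l^3 + 70*l^2 - 16*l + 1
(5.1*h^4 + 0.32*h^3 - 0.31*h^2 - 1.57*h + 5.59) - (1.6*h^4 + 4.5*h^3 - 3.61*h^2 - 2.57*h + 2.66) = 3.5*h^4 - 4.18*h^3 + 3.3*h^2 + 1.0*h + 2.93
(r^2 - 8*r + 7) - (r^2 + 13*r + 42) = -21*r - 35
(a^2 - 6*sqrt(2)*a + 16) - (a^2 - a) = -6*sqrt(2)*a + a + 16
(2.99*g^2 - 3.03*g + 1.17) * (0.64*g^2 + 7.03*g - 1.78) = 1.9136*g^4 + 19.0805*g^3 - 25.8743*g^2 + 13.6185*g - 2.0826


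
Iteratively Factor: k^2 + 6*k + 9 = (k + 3)*(k + 3)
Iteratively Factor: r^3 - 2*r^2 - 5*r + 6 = (r - 1)*(r^2 - r - 6) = (r - 3)*(r - 1)*(r + 2)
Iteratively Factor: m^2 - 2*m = (m)*(m - 2)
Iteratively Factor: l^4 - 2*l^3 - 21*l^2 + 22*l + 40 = (l - 2)*(l^3 - 21*l - 20) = (l - 2)*(l + 1)*(l^2 - l - 20) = (l - 5)*(l - 2)*(l + 1)*(l + 4)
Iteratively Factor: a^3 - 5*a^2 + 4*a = (a - 1)*(a^2 - 4*a) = (a - 4)*(a - 1)*(a)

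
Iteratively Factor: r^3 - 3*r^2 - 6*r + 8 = (r - 4)*(r^2 + r - 2) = (r - 4)*(r - 1)*(r + 2)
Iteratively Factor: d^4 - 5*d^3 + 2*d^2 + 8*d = (d - 2)*(d^3 - 3*d^2 - 4*d) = (d - 2)*(d + 1)*(d^2 - 4*d) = d*(d - 2)*(d + 1)*(d - 4)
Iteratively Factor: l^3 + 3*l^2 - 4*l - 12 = (l + 2)*(l^2 + l - 6) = (l - 2)*(l + 2)*(l + 3)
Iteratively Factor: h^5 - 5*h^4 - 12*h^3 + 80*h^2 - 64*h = (h - 4)*(h^4 - h^3 - 16*h^2 + 16*h) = h*(h - 4)*(h^3 - h^2 - 16*h + 16) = h*(h - 4)*(h + 4)*(h^2 - 5*h + 4) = h*(h - 4)*(h - 1)*(h + 4)*(h - 4)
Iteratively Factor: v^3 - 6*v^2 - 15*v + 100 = (v - 5)*(v^2 - v - 20) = (v - 5)^2*(v + 4)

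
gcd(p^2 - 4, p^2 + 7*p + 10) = p + 2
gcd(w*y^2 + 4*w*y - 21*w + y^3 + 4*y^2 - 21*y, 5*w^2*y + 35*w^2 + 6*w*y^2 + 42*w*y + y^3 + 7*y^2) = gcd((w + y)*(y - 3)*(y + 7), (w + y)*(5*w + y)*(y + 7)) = w*y + 7*w + y^2 + 7*y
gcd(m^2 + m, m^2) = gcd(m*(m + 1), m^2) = m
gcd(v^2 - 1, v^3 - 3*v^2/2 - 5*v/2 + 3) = v - 1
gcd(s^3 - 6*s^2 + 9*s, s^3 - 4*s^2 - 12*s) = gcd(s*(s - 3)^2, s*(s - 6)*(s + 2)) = s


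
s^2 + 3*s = s*(s + 3)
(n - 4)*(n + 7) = n^2 + 3*n - 28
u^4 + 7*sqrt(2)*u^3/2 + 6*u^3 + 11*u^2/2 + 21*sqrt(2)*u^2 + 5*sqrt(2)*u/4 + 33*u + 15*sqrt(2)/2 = (u + 6)*(u + sqrt(2)/2)^2*(u + 5*sqrt(2)/2)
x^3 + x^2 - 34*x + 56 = (x - 4)*(x - 2)*(x + 7)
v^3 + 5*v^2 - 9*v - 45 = (v - 3)*(v + 3)*(v + 5)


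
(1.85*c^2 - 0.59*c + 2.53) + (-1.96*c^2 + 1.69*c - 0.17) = -0.11*c^2 + 1.1*c + 2.36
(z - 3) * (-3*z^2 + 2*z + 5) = -3*z^3 + 11*z^2 - z - 15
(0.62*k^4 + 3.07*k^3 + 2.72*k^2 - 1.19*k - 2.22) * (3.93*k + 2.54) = 2.4366*k^5 + 13.6399*k^4 + 18.4874*k^3 + 2.2321*k^2 - 11.7472*k - 5.6388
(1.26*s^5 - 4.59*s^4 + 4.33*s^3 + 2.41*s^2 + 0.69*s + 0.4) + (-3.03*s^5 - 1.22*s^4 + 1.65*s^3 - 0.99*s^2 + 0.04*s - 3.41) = -1.77*s^5 - 5.81*s^4 + 5.98*s^3 + 1.42*s^2 + 0.73*s - 3.01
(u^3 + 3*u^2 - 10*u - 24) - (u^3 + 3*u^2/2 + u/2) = 3*u^2/2 - 21*u/2 - 24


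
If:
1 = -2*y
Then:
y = -1/2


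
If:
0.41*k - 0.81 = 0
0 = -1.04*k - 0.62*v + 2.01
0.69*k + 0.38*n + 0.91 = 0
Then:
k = 1.98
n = -5.98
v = -0.07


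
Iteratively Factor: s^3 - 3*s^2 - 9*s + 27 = (s - 3)*(s^2 - 9) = (s - 3)*(s + 3)*(s - 3)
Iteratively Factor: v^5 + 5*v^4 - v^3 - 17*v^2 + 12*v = (v - 1)*(v^4 + 6*v^3 + 5*v^2 - 12*v) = (v - 1)^2*(v^3 + 7*v^2 + 12*v) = (v - 1)^2*(v + 3)*(v^2 + 4*v) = (v - 1)^2*(v + 3)*(v + 4)*(v)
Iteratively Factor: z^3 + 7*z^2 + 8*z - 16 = (z + 4)*(z^2 + 3*z - 4) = (z - 1)*(z + 4)*(z + 4)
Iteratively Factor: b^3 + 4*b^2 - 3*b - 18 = (b + 3)*(b^2 + b - 6) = (b - 2)*(b + 3)*(b + 3)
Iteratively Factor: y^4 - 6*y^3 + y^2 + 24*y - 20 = (y - 5)*(y^3 - y^2 - 4*y + 4) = (y - 5)*(y - 2)*(y^2 + y - 2) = (y - 5)*(y - 2)*(y + 2)*(y - 1)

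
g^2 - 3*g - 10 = (g - 5)*(g + 2)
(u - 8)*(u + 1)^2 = u^3 - 6*u^2 - 15*u - 8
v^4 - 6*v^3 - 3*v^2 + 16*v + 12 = (v - 6)*(v - 2)*(v + 1)^2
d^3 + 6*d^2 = d^2*(d + 6)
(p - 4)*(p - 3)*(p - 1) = p^3 - 8*p^2 + 19*p - 12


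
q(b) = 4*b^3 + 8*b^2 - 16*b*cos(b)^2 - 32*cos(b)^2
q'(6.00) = 444.57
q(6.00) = 1033.99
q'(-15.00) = 2245.26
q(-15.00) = -11579.96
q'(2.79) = 74.39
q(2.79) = 81.59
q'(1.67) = 48.46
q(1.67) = 40.37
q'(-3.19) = 56.95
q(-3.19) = -29.44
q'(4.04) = 348.47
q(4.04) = 356.84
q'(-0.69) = -35.42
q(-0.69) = -9.97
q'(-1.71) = 8.70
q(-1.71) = 3.30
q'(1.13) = 69.14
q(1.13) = 6.87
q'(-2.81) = 27.51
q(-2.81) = -14.00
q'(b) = 12*b^2 + 32*b*sin(b)*cos(b) + 16*b + 64*sin(b)*cos(b) - 16*cos(b)^2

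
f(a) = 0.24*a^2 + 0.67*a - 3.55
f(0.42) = -3.23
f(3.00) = 0.62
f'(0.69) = 1.00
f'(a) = 0.48*a + 0.67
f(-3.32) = -3.13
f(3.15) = 0.94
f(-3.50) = -2.96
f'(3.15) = 2.18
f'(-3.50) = -1.01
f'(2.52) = 1.88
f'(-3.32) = -0.92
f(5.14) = 6.23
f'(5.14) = 3.14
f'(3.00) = 2.11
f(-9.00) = 9.86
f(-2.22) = -3.85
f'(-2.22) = -0.40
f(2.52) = -0.34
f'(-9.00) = -3.65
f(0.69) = -2.97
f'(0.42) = 0.87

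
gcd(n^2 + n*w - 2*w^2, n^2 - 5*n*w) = 1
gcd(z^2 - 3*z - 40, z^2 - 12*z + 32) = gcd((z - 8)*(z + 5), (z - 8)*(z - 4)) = z - 8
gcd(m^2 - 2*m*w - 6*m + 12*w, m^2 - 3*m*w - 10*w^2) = 1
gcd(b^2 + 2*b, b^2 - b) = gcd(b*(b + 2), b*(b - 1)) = b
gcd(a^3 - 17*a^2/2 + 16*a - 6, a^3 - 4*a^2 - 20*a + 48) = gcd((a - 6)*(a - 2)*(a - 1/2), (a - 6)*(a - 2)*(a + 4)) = a^2 - 8*a + 12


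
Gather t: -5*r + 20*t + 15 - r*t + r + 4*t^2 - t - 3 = -4*r + 4*t^2 + t*(19 - r) + 12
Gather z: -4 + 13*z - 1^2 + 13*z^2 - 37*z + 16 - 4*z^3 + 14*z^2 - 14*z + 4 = -4*z^3 + 27*z^2 - 38*z + 15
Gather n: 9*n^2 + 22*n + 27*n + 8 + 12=9*n^2 + 49*n + 20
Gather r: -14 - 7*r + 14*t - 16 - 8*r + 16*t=-15*r + 30*t - 30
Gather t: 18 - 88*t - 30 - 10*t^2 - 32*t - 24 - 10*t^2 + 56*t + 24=-20*t^2 - 64*t - 12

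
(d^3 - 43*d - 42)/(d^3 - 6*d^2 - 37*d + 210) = (d + 1)/(d - 5)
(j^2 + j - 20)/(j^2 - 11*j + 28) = (j + 5)/(j - 7)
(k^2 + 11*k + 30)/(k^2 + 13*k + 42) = (k + 5)/(k + 7)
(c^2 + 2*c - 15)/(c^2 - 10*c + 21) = (c + 5)/(c - 7)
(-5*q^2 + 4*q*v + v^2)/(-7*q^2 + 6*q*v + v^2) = (5*q + v)/(7*q + v)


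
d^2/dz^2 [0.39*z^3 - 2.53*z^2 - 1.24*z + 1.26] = 2.34*z - 5.06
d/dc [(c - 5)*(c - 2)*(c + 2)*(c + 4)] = 4*c^3 - 3*c^2 - 48*c + 4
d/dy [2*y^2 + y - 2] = 4*y + 1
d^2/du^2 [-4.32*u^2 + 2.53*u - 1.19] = -8.64000000000000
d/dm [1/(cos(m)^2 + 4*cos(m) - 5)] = 2*(cos(m) + 2)*sin(m)/(cos(m)^2 + 4*cos(m) - 5)^2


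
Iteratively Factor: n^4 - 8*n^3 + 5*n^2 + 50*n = (n - 5)*(n^3 - 3*n^2 - 10*n) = n*(n - 5)*(n^2 - 3*n - 10) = n*(n - 5)*(n + 2)*(n - 5)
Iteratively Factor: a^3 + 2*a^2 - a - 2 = (a + 1)*(a^2 + a - 2) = (a + 1)*(a + 2)*(a - 1)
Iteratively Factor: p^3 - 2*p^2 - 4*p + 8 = (p + 2)*(p^2 - 4*p + 4) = (p - 2)*(p + 2)*(p - 2)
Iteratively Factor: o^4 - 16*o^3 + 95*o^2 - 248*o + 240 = (o - 3)*(o^3 - 13*o^2 + 56*o - 80) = (o - 4)*(o - 3)*(o^2 - 9*o + 20) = (o - 4)^2*(o - 3)*(o - 5)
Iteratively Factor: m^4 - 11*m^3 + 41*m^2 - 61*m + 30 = (m - 5)*(m^3 - 6*m^2 + 11*m - 6) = (m - 5)*(m - 3)*(m^2 - 3*m + 2) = (m - 5)*(m - 3)*(m - 1)*(m - 2)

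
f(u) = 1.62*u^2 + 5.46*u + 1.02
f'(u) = 3.24*u + 5.46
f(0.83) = 6.67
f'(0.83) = 8.15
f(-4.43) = 8.62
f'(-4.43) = -8.89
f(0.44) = 3.74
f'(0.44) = 6.89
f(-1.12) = -3.06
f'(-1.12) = 1.83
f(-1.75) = -3.57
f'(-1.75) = -0.21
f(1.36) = 11.44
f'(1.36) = 9.87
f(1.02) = 8.27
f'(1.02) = 8.76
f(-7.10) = 43.92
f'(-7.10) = -17.54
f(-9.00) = 83.10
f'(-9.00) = -23.70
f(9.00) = 181.38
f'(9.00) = 34.62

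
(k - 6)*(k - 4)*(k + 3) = k^3 - 7*k^2 - 6*k + 72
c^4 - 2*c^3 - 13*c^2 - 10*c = c*(c - 5)*(c + 1)*(c + 2)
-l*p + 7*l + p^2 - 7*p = (-l + p)*(p - 7)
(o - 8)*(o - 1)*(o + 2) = o^3 - 7*o^2 - 10*o + 16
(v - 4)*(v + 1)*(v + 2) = v^3 - v^2 - 10*v - 8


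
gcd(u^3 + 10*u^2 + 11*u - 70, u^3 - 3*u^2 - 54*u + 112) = u^2 + 5*u - 14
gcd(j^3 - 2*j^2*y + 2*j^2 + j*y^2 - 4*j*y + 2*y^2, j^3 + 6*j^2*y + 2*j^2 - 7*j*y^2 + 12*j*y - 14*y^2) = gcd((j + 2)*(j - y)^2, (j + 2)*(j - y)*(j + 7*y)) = -j^2 + j*y - 2*j + 2*y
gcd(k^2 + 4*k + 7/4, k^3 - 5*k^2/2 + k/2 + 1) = k + 1/2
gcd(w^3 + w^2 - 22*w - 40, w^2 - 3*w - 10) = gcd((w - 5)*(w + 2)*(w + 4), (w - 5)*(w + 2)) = w^2 - 3*w - 10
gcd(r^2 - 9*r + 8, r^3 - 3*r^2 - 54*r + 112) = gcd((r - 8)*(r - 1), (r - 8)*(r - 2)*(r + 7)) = r - 8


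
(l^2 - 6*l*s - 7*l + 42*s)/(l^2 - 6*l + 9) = (l^2 - 6*l*s - 7*l + 42*s)/(l^2 - 6*l + 9)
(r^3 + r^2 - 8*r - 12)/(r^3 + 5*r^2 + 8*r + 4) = (r - 3)/(r + 1)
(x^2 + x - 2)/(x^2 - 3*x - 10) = (x - 1)/(x - 5)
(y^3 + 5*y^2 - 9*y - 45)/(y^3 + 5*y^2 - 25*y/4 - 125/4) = 4*(y^2 - 9)/(4*y^2 - 25)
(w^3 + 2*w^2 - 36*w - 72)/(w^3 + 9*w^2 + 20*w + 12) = (w - 6)/(w + 1)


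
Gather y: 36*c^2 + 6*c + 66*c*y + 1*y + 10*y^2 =36*c^2 + 6*c + 10*y^2 + y*(66*c + 1)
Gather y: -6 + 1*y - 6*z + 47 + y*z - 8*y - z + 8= y*(z - 7) - 7*z + 49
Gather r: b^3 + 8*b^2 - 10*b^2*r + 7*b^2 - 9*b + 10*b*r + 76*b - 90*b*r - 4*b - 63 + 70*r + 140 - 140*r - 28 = b^3 + 15*b^2 + 63*b + r*(-10*b^2 - 80*b - 70) + 49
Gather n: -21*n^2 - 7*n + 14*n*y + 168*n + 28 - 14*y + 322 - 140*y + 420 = -21*n^2 + n*(14*y + 161) - 154*y + 770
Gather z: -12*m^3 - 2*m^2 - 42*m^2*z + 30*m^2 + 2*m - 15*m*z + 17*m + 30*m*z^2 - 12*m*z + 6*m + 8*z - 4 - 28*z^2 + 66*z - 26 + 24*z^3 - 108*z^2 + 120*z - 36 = -12*m^3 + 28*m^2 + 25*m + 24*z^3 + z^2*(30*m - 136) + z*(-42*m^2 - 27*m + 194) - 66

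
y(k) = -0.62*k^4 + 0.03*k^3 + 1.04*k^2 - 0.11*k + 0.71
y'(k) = -2.48*k^3 + 0.09*k^2 + 2.08*k - 0.11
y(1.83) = -2.78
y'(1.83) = -11.20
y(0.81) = 1.05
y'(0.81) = 0.32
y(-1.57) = -0.44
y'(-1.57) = 6.44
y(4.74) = -286.22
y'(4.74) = -252.34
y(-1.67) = -1.17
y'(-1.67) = 8.22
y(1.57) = -0.55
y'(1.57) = -6.22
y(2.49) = -16.49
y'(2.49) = -32.66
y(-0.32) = 0.84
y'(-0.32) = -0.69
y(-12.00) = -12756.37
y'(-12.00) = 4273.33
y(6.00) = -759.55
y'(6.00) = -520.07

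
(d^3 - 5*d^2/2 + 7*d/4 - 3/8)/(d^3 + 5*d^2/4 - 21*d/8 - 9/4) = (4*d^2 - 4*d + 1)/(4*d^2 + 11*d + 6)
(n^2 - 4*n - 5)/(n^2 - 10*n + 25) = (n + 1)/(n - 5)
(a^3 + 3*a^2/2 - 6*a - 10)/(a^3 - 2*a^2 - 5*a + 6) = (a^2 - a/2 - 5)/(a^2 - 4*a + 3)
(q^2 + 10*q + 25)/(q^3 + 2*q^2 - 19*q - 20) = (q + 5)/(q^2 - 3*q - 4)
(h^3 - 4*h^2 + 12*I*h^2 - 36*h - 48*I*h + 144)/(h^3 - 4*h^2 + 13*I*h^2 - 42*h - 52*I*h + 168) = (h + 6*I)/(h + 7*I)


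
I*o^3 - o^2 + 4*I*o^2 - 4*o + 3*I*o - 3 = (o + 3)*(o + I)*(I*o + I)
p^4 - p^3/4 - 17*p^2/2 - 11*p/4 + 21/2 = (p - 3)*(p - 1)*(p + 7/4)*(p + 2)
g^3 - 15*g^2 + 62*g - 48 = (g - 8)*(g - 6)*(g - 1)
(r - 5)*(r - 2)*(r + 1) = r^3 - 6*r^2 + 3*r + 10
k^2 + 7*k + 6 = (k + 1)*(k + 6)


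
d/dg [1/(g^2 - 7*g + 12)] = (7 - 2*g)/(g^2 - 7*g + 12)^2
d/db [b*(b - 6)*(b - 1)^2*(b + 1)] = 5*b^4 - 28*b^3 + 15*b^2 + 14*b - 6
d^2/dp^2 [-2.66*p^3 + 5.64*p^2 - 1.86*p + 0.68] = 11.28 - 15.96*p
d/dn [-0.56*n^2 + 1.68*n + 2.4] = 1.68 - 1.12*n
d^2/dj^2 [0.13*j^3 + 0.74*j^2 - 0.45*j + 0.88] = 0.78*j + 1.48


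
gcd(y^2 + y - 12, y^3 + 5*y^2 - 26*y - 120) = y + 4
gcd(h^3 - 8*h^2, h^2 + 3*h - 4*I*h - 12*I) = 1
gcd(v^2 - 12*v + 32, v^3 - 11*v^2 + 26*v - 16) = v - 8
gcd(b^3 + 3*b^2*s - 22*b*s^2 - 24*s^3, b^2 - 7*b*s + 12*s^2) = -b + 4*s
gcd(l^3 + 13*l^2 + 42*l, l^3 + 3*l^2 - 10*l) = l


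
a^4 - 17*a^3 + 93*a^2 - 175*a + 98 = (a - 7)^2*(a - 2)*(a - 1)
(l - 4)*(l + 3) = l^2 - l - 12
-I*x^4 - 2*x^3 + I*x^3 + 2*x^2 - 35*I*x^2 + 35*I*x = x*(x - 7*I)*(x + 5*I)*(-I*x + I)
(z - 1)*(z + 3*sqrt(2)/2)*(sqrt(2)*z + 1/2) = sqrt(2)*z^3 - sqrt(2)*z^2 + 7*z^2/2 - 7*z/2 + 3*sqrt(2)*z/4 - 3*sqrt(2)/4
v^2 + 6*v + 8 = (v + 2)*(v + 4)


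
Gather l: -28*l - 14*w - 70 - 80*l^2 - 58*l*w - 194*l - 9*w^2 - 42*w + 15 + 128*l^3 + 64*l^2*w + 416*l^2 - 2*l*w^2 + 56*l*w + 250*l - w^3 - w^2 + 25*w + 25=128*l^3 + l^2*(64*w + 336) + l*(-2*w^2 - 2*w + 28) - w^3 - 10*w^2 - 31*w - 30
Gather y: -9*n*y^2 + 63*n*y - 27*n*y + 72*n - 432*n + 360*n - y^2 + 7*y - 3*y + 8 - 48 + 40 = y^2*(-9*n - 1) + y*(36*n + 4)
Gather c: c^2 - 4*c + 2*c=c^2 - 2*c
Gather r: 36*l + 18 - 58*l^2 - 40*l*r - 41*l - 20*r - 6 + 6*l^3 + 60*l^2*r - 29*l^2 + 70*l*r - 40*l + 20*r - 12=6*l^3 - 87*l^2 - 45*l + r*(60*l^2 + 30*l)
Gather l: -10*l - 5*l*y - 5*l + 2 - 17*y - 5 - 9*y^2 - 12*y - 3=l*(-5*y - 15) - 9*y^2 - 29*y - 6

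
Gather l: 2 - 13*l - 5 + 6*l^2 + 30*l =6*l^2 + 17*l - 3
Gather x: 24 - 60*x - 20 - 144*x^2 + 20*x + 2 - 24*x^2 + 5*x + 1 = -168*x^2 - 35*x + 7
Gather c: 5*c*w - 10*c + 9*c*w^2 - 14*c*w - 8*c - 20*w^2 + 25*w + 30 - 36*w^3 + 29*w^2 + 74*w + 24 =c*(9*w^2 - 9*w - 18) - 36*w^3 + 9*w^2 + 99*w + 54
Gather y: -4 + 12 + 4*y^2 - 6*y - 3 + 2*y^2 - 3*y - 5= 6*y^2 - 9*y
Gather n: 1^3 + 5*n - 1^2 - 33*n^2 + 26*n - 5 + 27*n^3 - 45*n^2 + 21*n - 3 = 27*n^3 - 78*n^2 + 52*n - 8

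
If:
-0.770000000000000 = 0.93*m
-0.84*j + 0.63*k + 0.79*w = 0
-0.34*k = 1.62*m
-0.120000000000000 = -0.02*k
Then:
No Solution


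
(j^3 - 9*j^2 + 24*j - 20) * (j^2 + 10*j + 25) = j^5 + j^4 - 41*j^3 - 5*j^2 + 400*j - 500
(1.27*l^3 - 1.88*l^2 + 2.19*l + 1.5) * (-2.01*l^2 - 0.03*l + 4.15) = -2.5527*l^5 + 3.7407*l^4 + 0.925000000000001*l^3 - 10.8827*l^2 + 9.0435*l + 6.225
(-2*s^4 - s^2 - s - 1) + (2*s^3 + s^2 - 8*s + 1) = -2*s^4 + 2*s^3 - 9*s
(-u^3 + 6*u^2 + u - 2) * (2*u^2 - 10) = -2*u^5 + 12*u^4 + 12*u^3 - 64*u^2 - 10*u + 20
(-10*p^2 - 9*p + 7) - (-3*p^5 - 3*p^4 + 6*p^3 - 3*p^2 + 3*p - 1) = 3*p^5 + 3*p^4 - 6*p^3 - 7*p^2 - 12*p + 8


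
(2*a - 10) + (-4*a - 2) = -2*a - 12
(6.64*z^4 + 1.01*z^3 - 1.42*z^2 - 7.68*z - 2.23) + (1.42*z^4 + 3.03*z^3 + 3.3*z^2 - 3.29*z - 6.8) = 8.06*z^4 + 4.04*z^3 + 1.88*z^2 - 10.97*z - 9.03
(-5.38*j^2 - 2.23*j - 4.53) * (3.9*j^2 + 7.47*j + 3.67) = -20.982*j^4 - 48.8856*j^3 - 54.0697*j^2 - 42.0232*j - 16.6251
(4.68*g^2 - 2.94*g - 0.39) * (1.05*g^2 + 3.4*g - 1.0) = 4.914*g^4 + 12.825*g^3 - 15.0855*g^2 + 1.614*g + 0.39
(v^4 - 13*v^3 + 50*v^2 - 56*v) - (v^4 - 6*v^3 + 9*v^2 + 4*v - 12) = -7*v^3 + 41*v^2 - 60*v + 12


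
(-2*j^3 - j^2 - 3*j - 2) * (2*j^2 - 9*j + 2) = -4*j^5 + 16*j^4 - j^3 + 21*j^2 + 12*j - 4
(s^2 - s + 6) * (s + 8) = s^3 + 7*s^2 - 2*s + 48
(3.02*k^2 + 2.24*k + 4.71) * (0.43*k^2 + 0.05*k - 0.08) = 1.2986*k^4 + 1.1142*k^3 + 1.8957*k^2 + 0.0563*k - 0.3768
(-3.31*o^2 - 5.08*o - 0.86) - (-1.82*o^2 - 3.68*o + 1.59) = -1.49*o^2 - 1.4*o - 2.45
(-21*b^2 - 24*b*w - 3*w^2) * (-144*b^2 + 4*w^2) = 3024*b^4 + 3456*b^3*w + 348*b^2*w^2 - 96*b*w^3 - 12*w^4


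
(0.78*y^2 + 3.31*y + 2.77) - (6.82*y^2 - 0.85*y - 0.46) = -6.04*y^2 + 4.16*y + 3.23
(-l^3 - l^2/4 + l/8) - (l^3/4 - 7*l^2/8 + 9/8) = -5*l^3/4 + 5*l^2/8 + l/8 - 9/8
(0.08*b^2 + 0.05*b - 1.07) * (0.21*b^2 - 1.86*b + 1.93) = 0.0168*b^4 - 0.1383*b^3 - 0.1633*b^2 + 2.0867*b - 2.0651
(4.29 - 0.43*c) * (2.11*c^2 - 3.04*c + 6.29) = -0.9073*c^3 + 10.3591*c^2 - 15.7463*c + 26.9841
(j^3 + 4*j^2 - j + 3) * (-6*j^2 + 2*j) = -6*j^5 - 22*j^4 + 14*j^3 - 20*j^2 + 6*j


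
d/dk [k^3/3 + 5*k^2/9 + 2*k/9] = k^2 + 10*k/9 + 2/9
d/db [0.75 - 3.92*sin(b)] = -3.92*cos(b)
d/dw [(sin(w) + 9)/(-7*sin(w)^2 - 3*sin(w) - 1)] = (7*sin(w)^2 + 126*sin(w) + 26)*cos(w)/(7*sin(w)^2 + 3*sin(w) + 1)^2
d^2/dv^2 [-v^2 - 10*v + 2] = -2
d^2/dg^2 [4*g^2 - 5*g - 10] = 8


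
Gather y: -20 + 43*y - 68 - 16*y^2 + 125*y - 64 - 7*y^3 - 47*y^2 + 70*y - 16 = -7*y^3 - 63*y^2 + 238*y - 168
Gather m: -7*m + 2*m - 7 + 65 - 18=40 - 5*m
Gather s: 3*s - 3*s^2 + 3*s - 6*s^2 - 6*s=-9*s^2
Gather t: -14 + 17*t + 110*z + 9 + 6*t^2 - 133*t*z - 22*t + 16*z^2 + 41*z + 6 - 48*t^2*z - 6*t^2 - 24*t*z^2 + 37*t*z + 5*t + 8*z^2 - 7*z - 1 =-48*t^2*z + t*(-24*z^2 - 96*z) + 24*z^2 + 144*z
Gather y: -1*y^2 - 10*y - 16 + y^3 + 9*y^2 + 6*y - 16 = y^3 + 8*y^2 - 4*y - 32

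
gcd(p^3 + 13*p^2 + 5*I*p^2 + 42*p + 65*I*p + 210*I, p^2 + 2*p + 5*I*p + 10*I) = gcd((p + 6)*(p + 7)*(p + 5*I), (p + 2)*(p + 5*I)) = p + 5*I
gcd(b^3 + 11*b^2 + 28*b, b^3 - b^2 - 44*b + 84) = b + 7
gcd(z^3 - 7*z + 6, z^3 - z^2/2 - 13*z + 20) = z - 2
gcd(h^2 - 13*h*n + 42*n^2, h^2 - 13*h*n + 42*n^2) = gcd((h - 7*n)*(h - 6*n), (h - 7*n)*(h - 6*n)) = h^2 - 13*h*n + 42*n^2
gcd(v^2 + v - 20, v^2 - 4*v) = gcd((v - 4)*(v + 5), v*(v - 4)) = v - 4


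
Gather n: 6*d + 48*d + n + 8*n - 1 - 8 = 54*d + 9*n - 9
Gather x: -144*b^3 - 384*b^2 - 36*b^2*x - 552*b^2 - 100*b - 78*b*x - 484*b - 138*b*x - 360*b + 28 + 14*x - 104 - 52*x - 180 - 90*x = -144*b^3 - 936*b^2 - 944*b + x*(-36*b^2 - 216*b - 128) - 256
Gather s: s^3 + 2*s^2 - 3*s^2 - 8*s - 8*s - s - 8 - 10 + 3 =s^3 - s^2 - 17*s - 15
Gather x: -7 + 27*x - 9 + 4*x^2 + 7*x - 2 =4*x^2 + 34*x - 18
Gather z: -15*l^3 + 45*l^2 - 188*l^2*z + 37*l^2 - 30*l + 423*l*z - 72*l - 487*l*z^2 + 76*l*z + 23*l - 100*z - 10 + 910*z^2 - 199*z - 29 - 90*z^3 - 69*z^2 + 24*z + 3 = -15*l^3 + 82*l^2 - 79*l - 90*z^3 + z^2*(841 - 487*l) + z*(-188*l^2 + 499*l - 275) - 36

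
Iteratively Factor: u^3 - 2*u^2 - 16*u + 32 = (u + 4)*(u^2 - 6*u + 8) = (u - 2)*(u + 4)*(u - 4)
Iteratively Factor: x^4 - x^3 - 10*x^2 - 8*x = (x)*(x^3 - x^2 - 10*x - 8) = x*(x - 4)*(x^2 + 3*x + 2) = x*(x - 4)*(x + 2)*(x + 1)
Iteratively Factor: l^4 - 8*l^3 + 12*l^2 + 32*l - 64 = (l - 4)*(l^3 - 4*l^2 - 4*l + 16) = (l - 4)^2*(l^2 - 4) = (l - 4)^2*(l + 2)*(l - 2)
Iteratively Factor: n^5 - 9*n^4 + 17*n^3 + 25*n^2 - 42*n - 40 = (n - 4)*(n^4 - 5*n^3 - 3*n^2 + 13*n + 10) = (n - 4)*(n + 1)*(n^3 - 6*n^2 + 3*n + 10) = (n - 5)*(n - 4)*(n + 1)*(n^2 - n - 2) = (n - 5)*(n - 4)*(n - 2)*(n + 1)*(n + 1)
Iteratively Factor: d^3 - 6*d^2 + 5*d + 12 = (d + 1)*(d^2 - 7*d + 12) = (d - 4)*(d + 1)*(d - 3)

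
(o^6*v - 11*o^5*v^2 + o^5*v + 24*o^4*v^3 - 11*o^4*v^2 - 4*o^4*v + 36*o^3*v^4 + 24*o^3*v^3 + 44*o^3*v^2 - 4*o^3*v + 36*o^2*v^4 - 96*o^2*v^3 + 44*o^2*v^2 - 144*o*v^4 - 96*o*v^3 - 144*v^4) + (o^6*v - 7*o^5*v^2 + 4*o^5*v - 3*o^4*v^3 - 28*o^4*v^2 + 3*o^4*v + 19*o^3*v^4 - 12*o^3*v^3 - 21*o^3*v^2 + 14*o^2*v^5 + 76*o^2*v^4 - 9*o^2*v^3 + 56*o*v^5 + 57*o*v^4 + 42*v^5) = 2*o^6*v - 18*o^5*v^2 + 5*o^5*v + 21*o^4*v^3 - 39*o^4*v^2 - o^4*v + 55*o^3*v^4 + 12*o^3*v^3 + 23*o^3*v^2 - 4*o^3*v + 14*o^2*v^5 + 112*o^2*v^4 - 105*o^2*v^3 + 44*o^2*v^2 + 56*o*v^5 - 87*o*v^4 - 96*o*v^3 + 42*v^5 - 144*v^4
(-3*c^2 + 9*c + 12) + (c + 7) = -3*c^2 + 10*c + 19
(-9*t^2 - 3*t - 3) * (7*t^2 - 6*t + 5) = -63*t^4 + 33*t^3 - 48*t^2 + 3*t - 15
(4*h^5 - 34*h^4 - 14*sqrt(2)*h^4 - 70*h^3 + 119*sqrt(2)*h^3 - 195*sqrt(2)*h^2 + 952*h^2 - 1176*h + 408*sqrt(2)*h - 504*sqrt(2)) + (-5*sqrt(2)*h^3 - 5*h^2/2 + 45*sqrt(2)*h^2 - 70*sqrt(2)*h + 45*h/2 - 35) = 4*h^5 - 34*h^4 - 14*sqrt(2)*h^4 - 70*h^3 + 114*sqrt(2)*h^3 - 150*sqrt(2)*h^2 + 1899*h^2/2 - 2307*h/2 + 338*sqrt(2)*h - 504*sqrt(2) - 35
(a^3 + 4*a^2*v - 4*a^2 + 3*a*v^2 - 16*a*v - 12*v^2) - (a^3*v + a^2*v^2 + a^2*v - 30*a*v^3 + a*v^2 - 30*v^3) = -a^3*v + a^3 - a^2*v^2 + 3*a^2*v - 4*a^2 + 30*a*v^3 + 2*a*v^2 - 16*a*v + 30*v^3 - 12*v^2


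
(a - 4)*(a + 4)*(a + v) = a^3 + a^2*v - 16*a - 16*v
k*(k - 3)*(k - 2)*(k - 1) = k^4 - 6*k^3 + 11*k^2 - 6*k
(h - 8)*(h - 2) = h^2 - 10*h + 16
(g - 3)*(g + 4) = g^2 + g - 12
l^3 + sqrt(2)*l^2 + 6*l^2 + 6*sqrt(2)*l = l*(l + 6)*(l + sqrt(2))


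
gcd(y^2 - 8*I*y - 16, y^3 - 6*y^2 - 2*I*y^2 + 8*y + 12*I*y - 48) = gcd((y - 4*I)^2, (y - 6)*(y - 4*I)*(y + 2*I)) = y - 4*I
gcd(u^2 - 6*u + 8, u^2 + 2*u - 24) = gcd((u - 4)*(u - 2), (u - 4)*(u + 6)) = u - 4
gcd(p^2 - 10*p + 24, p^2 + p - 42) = p - 6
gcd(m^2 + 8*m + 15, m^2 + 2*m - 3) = m + 3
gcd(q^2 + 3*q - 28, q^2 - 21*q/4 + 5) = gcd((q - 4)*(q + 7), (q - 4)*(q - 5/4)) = q - 4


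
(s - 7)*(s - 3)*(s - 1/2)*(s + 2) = s^4 - 17*s^3/2 + 5*s^2 + 83*s/2 - 21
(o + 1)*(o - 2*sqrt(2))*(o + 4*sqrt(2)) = o^3 + o^2 + 2*sqrt(2)*o^2 - 16*o + 2*sqrt(2)*o - 16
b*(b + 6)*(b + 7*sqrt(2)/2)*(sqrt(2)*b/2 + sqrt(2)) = sqrt(2)*b^4/2 + 7*b^3/2 + 4*sqrt(2)*b^3 + 6*sqrt(2)*b^2 + 28*b^2 + 42*b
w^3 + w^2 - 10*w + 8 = (w - 2)*(w - 1)*(w + 4)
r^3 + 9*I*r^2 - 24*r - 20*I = (r + 2*I)^2*(r + 5*I)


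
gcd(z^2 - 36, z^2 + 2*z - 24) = z + 6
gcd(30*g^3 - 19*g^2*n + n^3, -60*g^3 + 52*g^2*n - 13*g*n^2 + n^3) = 2*g - n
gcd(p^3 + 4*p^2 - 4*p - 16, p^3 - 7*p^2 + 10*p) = p - 2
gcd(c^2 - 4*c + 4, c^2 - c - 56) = 1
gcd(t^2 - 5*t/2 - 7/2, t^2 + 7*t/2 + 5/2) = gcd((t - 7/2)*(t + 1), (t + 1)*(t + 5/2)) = t + 1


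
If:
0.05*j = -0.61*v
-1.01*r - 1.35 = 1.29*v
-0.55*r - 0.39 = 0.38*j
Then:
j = 0.79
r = -1.25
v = -0.06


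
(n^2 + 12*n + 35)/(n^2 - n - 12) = (n^2 + 12*n + 35)/(n^2 - n - 12)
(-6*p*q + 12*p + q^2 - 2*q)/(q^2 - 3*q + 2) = (-6*p + q)/(q - 1)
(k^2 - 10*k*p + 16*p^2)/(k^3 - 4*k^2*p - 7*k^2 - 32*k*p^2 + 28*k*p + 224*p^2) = (k - 2*p)/(k^2 + 4*k*p - 7*k - 28*p)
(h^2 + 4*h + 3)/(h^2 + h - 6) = (h + 1)/(h - 2)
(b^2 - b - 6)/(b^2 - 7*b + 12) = (b + 2)/(b - 4)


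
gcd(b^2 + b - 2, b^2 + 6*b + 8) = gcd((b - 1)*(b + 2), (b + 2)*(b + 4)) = b + 2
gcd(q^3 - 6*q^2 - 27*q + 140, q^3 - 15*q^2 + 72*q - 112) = q^2 - 11*q + 28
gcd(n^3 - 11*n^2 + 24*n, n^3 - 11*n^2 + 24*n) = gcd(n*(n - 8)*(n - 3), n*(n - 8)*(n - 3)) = n^3 - 11*n^2 + 24*n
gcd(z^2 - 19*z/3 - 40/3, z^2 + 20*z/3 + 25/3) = z + 5/3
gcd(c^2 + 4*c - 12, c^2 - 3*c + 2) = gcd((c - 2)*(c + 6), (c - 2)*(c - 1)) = c - 2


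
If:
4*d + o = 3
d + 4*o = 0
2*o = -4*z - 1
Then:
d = 4/5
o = -1/5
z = -3/20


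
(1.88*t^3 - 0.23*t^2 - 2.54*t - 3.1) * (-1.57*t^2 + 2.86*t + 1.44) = -2.9516*t^5 + 5.7379*t^4 + 6.0372*t^3 - 2.7286*t^2 - 12.5236*t - 4.464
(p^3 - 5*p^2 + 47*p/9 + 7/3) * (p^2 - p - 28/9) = p^5 - 6*p^4 + 64*p^3/9 + 38*p^2/3 - 1505*p/81 - 196/27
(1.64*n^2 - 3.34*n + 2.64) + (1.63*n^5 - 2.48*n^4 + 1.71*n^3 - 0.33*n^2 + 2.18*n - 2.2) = 1.63*n^5 - 2.48*n^4 + 1.71*n^3 + 1.31*n^2 - 1.16*n + 0.44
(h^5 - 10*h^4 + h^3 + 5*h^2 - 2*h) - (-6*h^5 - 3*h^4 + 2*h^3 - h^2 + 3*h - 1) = 7*h^5 - 7*h^4 - h^3 + 6*h^2 - 5*h + 1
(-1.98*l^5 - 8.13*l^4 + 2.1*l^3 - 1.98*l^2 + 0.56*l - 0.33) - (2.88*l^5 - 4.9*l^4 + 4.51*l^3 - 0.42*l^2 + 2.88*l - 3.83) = -4.86*l^5 - 3.23*l^4 - 2.41*l^3 - 1.56*l^2 - 2.32*l + 3.5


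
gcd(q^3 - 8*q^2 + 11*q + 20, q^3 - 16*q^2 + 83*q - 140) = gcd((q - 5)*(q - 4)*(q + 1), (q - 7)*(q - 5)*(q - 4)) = q^2 - 9*q + 20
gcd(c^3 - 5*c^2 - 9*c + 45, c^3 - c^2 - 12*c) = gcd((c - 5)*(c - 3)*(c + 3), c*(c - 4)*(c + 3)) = c + 3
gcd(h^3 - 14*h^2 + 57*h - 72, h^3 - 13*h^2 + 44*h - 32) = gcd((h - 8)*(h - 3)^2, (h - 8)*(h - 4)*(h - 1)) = h - 8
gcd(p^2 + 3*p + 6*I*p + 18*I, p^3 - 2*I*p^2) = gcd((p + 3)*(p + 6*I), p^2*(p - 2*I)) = 1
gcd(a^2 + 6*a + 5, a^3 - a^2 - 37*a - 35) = a^2 + 6*a + 5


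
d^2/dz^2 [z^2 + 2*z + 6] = 2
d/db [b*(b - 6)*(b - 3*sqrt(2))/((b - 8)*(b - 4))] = (b^4 - 24*b^3 + 18*sqrt(2)*b^2 + 168*b^2 - 384*b - 192*sqrt(2)*b + 576*sqrt(2))/(b^4 - 24*b^3 + 208*b^2 - 768*b + 1024)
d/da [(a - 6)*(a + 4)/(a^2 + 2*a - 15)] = 2*(2*a^2 + 9*a + 39)/(a^4 + 4*a^3 - 26*a^2 - 60*a + 225)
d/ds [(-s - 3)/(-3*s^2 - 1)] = (3*s^2 - 6*s*(s + 3) + 1)/(3*s^2 + 1)^2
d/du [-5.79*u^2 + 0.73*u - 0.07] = 0.73 - 11.58*u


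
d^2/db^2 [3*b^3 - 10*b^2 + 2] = 18*b - 20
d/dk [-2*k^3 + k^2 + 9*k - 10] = -6*k^2 + 2*k + 9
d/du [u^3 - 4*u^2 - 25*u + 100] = 3*u^2 - 8*u - 25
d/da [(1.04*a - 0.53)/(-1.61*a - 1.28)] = (-3.517045*a - 2.79616)/(1.61*a + 1.28)^3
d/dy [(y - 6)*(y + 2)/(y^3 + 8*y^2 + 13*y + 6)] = (-y^3 + 9*y^2 + 72*y + 132)/(y^5 + 15*y^4 + 75*y^3 + 145*y^2 + 120*y + 36)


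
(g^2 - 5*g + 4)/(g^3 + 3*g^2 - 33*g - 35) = (g^2 - 5*g + 4)/(g^3 + 3*g^2 - 33*g - 35)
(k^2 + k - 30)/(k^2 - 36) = (k - 5)/(k - 6)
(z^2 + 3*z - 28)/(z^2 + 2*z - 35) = (z - 4)/(z - 5)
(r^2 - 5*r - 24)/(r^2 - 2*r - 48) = (r + 3)/(r + 6)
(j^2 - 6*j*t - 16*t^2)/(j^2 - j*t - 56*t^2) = (j + 2*t)/(j + 7*t)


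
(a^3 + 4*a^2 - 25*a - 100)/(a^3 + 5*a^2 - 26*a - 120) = (a + 5)/(a + 6)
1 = 1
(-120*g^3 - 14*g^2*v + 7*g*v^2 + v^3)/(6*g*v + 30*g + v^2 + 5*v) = (-20*g^2 + g*v + v^2)/(v + 5)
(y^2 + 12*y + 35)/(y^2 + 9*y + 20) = (y + 7)/(y + 4)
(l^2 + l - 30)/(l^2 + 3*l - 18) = (l - 5)/(l - 3)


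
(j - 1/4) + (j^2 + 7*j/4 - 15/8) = j^2 + 11*j/4 - 17/8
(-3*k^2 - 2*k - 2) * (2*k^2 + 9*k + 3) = -6*k^4 - 31*k^3 - 31*k^2 - 24*k - 6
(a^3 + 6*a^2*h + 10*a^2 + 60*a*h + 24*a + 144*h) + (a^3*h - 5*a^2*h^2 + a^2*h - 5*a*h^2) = a^3*h + a^3 - 5*a^2*h^2 + 7*a^2*h + 10*a^2 - 5*a*h^2 + 60*a*h + 24*a + 144*h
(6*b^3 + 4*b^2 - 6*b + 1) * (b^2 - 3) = 6*b^5 + 4*b^4 - 24*b^3 - 11*b^2 + 18*b - 3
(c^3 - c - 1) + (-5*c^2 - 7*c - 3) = c^3 - 5*c^2 - 8*c - 4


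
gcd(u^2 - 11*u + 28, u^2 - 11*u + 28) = u^2 - 11*u + 28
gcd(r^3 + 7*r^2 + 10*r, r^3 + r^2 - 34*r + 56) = 1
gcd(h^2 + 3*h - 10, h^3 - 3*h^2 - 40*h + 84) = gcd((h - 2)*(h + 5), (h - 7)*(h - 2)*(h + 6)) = h - 2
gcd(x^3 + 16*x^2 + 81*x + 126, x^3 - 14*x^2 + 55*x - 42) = 1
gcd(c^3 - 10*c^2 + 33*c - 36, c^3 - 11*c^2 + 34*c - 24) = c - 4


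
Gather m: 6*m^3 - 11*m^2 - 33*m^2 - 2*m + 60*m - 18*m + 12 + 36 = 6*m^3 - 44*m^2 + 40*m + 48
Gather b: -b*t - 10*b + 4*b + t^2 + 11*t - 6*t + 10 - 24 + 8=b*(-t - 6) + t^2 + 5*t - 6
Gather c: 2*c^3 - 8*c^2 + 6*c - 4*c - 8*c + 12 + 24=2*c^3 - 8*c^2 - 6*c + 36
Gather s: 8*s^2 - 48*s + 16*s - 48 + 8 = 8*s^2 - 32*s - 40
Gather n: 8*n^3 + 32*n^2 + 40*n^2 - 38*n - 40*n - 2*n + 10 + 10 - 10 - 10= 8*n^3 + 72*n^2 - 80*n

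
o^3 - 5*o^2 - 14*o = o*(o - 7)*(o + 2)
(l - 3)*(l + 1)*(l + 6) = l^3 + 4*l^2 - 15*l - 18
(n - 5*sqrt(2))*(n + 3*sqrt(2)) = n^2 - 2*sqrt(2)*n - 30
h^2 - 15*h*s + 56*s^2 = (h - 8*s)*(h - 7*s)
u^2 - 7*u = u*(u - 7)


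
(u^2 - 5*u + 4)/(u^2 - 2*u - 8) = (u - 1)/(u + 2)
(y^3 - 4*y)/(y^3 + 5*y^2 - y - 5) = y*(y^2 - 4)/(y^3 + 5*y^2 - y - 5)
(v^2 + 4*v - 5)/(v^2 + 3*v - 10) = (v - 1)/(v - 2)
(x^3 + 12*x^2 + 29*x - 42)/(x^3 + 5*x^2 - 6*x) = (x + 7)/x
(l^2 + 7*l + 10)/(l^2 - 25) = (l + 2)/(l - 5)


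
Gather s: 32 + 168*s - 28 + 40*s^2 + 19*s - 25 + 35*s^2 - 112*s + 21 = 75*s^2 + 75*s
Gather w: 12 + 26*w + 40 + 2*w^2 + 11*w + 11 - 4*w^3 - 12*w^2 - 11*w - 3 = -4*w^3 - 10*w^2 + 26*w + 60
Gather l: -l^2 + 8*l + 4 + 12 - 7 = -l^2 + 8*l + 9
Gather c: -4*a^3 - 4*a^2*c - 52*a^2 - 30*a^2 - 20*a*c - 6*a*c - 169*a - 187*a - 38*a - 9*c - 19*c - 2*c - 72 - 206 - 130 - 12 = -4*a^3 - 82*a^2 - 394*a + c*(-4*a^2 - 26*a - 30) - 420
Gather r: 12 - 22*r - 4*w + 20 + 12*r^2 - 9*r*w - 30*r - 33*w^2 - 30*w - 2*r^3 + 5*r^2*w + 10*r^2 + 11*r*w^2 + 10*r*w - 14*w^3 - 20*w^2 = -2*r^3 + r^2*(5*w + 22) + r*(11*w^2 + w - 52) - 14*w^3 - 53*w^2 - 34*w + 32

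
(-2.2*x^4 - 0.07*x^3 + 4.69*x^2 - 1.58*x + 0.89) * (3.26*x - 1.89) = -7.172*x^5 + 3.9298*x^4 + 15.4217*x^3 - 14.0149*x^2 + 5.8876*x - 1.6821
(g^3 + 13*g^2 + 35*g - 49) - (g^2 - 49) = g^3 + 12*g^2 + 35*g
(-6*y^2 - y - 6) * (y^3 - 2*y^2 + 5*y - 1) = -6*y^5 + 11*y^4 - 34*y^3 + 13*y^2 - 29*y + 6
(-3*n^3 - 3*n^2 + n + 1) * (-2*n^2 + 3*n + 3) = 6*n^5 - 3*n^4 - 20*n^3 - 8*n^2 + 6*n + 3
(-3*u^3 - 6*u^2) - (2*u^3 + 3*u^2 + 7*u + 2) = -5*u^3 - 9*u^2 - 7*u - 2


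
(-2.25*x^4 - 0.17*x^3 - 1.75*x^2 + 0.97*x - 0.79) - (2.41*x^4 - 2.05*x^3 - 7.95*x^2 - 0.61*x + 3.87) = -4.66*x^4 + 1.88*x^3 + 6.2*x^2 + 1.58*x - 4.66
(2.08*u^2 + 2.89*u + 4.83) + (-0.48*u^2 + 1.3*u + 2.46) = 1.6*u^2 + 4.19*u + 7.29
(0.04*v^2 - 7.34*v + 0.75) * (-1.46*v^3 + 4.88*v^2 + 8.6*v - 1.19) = -0.0584*v^5 + 10.9116*v^4 - 36.5702*v^3 - 59.5116*v^2 + 15.1846*v - 0.8925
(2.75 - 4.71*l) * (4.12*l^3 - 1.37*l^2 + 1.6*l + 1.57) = -19.4052*l^4 + 17.7827*l^3 - 11.3035*l^2 - 2.9947*l + 4.3175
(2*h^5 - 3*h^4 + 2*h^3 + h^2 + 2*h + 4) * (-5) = -10*h^5 + 15*h^4 - 10*h^3 - 5*h^2 - 10*h - 20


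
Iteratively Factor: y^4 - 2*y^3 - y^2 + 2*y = (y + 1)*(y^3 - 3*y^2 + 2*y) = (y - 2)*(y + 1)*(y^2 - y) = (y - 2)*(y - 1)*(y + 1)*(y)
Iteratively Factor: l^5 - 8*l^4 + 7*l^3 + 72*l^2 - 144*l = (l - 4)*(l^4 - 4*l^3 - 9*l^2 + 36*l) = l*(l - 4)*(l^3 - 4*l^2 - 9*l + 36) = l*(l - 4)^2*(l^2 - 9) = l*(l - 4)^2*(l + 3)*(l - 3)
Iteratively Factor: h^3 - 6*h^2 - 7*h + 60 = (h - 4)*(h^2 - 2*h - 15) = (h - 5)*(h - 4)*(h + 3)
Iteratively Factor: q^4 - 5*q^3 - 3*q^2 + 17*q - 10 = (q - 1)*(q^3 - 4*q^2 - 7*q + 10) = (q - 5)*(q - 1)*(q^2 + q - 2) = (q - 5)*(q - 1)^2*(q + 2)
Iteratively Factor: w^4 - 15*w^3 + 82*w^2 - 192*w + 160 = (w - 5)*(w^3 - 10*w^2 + 32*w - 32) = (w - 5)*(w - 4)*(w^2 - 6*w + 8) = (w - 5)*(w - 4)*(w - 2)*(w - 4)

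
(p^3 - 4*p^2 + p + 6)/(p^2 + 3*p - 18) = (p^2 - p - 2)/(p + 6)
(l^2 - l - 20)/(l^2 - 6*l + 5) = (l + 4)/(l - 1)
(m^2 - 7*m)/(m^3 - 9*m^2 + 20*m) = (m - 7)/(m^2 - 9*m + 20)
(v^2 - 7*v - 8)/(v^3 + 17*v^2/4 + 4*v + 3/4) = 4*(v - 8)/(4*v^2 + 13*v + 3)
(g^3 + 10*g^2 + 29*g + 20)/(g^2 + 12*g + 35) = (g^2 + 5*g + 4)/(g + 7)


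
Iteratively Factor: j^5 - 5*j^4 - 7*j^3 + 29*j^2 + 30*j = (j - 3)*(j^4 - 2*j^3 - 13*j^2 - 10*j) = (j - 5)*(j - 3)*(j^3 + 3*j^2 + 2*j) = (j - 5)*(j - 3)*(j + 1)*(j^2 + 2*j) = j*(j - 5)*(j - 3)*(j + 1)*(j + 2)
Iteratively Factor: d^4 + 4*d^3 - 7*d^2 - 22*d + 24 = (d - 1)*(d^3 + 5*d^2 - 2*d - 24) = (d - 1)*(d + 4)*(d^2 + d - 6) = (d - 1)*(d + 3)*(d + 4)*(d - 2)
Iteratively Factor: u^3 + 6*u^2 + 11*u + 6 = (u + 3)*(u^2 + 3*u + 2) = (u + 2)*(u + 3)*(u + 1)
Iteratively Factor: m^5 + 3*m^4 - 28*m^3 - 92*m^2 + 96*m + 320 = (m - 2)*(m^4 + 5*m^3 - 18*m^2 - 128*m - 160) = (m - 5)*(m - 2)*(m^3 + 10*m^2 + 32*m + 32) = (m - 5)*(m - 2)*(m + 2)*(m^2 + 8*m + 16) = (m - 5)*(m - 2)*(m + 2)*(m + 4)*(m + 4)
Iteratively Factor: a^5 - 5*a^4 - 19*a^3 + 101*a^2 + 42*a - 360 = (a + 4)*(a^4 - 9*a^3 + 17*a^2 + 33*a - 90) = (a - 5)*(a + 4)*(a^3 - 4*a^2 - 3*a + 18) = (a - 5)*(a - 3)*(a + 4)*(a^2 - a - 6) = (a - 5)*(a - 3)^2*(a + 4)*(a + 2)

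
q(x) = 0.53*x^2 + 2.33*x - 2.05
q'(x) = 1.06*x + 2.33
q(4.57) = 19.67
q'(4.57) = 7.17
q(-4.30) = -2.27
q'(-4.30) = -2.23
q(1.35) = 2.06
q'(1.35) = 3.76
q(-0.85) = -3.65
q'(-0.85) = 1.43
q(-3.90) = -3.08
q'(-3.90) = -1.80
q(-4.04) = -2.81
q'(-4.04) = -1.95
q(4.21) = 17.15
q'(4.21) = 6.79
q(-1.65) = -4.45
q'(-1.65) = 0.58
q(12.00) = 102.23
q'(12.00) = 15.05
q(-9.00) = 19.91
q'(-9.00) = -7.21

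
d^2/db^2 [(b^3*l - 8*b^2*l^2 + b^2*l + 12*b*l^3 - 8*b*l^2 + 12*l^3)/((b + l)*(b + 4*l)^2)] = 2*l*(-17*b^4*l + b^4 + 100*b^3*l^2 - 32*b^3*l + 276*b^2*l^3 + 24*b^2*l^2 - 68*b*l^4 + 400*b*l^3 - 416*l^5 + 532*l^4)/(b^7 + 19*b^6*l + 147*b^5*l^2 + 593*b^4*l^3 + 1328*b^3*l^4 + 1632*b^2*l^5 + 1024*b*l^6 + 256*l^7)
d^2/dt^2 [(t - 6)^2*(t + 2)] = 6*t - 20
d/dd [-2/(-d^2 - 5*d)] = 2*(-2*d - 5)/(d^2*(d + 5)^2)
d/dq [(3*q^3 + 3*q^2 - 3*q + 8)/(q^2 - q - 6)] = (3*q^4 - 6*q^3 - 54*q^2 - 52*q + 26)/(q^4 - 2*q^3 - 11*q^2 + 12*q + 36)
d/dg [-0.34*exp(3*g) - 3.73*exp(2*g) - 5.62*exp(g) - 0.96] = (-1.02*exp(2*g) - 7.46*exp(g) - 5.62)*exp(g)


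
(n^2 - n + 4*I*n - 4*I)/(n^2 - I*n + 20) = (n - 1)/(n - 5*I)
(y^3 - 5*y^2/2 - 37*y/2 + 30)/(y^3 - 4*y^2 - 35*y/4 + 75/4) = 2*(y + 4)/(2*y + 5)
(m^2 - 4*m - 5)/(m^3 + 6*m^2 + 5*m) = (m - 5)/(m*(m + 5))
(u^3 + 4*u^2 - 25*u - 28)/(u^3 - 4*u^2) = 1 + 8/u + 7/u^2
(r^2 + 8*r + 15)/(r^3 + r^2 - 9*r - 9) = (r + 5)/(r^2 - 2*r - 3)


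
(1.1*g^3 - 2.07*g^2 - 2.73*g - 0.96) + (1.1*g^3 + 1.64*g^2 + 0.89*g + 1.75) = 2.2*g^3 - 0.43*g^2 - 1.84*g + 0.79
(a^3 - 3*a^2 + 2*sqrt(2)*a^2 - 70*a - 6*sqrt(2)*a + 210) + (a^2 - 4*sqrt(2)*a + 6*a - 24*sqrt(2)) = a^3 - 2*a^2 + 2*sqrt(2)*a^2 - 64*a - 10*sqrt(2)*a - 24*sqrt(2) + 210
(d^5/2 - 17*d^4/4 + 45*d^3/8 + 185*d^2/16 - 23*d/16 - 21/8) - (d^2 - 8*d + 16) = d^5/2 - 17*d^4/4 + 45*d^3/8 + 169*d^2/16 + 105*d/16 - 149/8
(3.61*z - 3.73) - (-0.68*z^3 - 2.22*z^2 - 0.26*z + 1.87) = 0.68*z^3 + 2.22*z^2 + 3.87*z - 5.6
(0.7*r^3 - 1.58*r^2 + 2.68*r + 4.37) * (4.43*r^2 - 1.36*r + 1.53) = 3.101*r^5 - 7.9514*r^4 + 15.0922*r^3 + 13.2969*r^2 - 1.8428*r + 6.6861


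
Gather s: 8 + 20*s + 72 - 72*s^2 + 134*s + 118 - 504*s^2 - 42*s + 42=-576*s^2 + 112*s + 240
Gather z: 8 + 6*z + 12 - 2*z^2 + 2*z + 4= -2*z^2 + 8*z + 24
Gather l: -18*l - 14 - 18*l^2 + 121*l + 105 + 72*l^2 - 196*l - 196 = 54*l^2 - 93*l - 105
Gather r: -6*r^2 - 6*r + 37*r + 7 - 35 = -6*r^2 + 31*r - 28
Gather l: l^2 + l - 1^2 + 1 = l^2 + l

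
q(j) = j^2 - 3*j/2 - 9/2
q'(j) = 2*j - 3/2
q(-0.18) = -4.20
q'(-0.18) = -1.86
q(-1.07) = -1.75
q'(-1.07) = -3.64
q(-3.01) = 9.08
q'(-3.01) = -7.52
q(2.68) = -1.34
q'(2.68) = 3.86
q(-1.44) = -0.27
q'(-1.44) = -4.38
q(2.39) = -2.37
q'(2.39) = 3.28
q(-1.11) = -1.60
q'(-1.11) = -3.72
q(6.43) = 27.20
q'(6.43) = 11.36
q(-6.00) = 40.50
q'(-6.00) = -13.50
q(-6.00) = 40.50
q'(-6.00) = -13.50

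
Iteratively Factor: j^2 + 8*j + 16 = (j + 4)*(j + 4)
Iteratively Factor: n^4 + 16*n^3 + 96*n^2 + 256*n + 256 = (n + 4)*(n^3 + 12*n^2 + 48*n + 64) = (n + 4)^2*(n^2 + 8*n + 16) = (n + 4)^3*(n + 4)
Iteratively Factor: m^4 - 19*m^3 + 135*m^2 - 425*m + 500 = (m - 4)*(m^3 - 15*m^2 + 75*m - 125) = (m - 5)*(m - 4)*(m^2 - 10*m + 25) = (m - 5)^2*(m - 4)*(m - 5)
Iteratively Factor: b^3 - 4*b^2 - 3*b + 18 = (b - 3)*(b^2 - b - 6) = (b - 3)*(b + 2)*(b - 3)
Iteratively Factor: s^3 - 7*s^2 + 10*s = (s - 2)*(s^2 - 5*s) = s*(s - 2)*(s - 5)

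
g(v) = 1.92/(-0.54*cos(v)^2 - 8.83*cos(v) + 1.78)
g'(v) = 1.92*(-1.08*sin(v)*cos(v) - 8.83*sin(v))/(-0.54*cos(v)^2 - 8.83*cos(v) + 1.78)^2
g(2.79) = 0.20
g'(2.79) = -0.06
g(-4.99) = -2.82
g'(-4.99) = -36.39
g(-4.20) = 0.32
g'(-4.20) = -0.39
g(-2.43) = 0.24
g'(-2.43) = 0.15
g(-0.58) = -0.32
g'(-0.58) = 0.29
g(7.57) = -2.61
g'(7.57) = -31.04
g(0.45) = -0.29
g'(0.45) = -0.19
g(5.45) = -0.44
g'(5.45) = 0.70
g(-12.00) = -0.32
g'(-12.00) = -0.27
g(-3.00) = 0.19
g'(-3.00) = 0.02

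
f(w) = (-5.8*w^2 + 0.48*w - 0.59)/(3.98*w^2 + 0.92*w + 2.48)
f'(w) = (0.48 - 11.6*w)/(3.98*w^2 + 0.92*w + 2.48) + (-7.96*w - 0.92)*(-5.8*w^2 + 0.48*w - 0.59)/(3.98*w^2 + 0.92*w + 2.48)^2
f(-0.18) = -0.35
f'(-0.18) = 0.98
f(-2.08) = -1.50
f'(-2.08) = 0.06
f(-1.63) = -1.45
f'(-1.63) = 0.16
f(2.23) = -1.17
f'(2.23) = -0.15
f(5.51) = -1.36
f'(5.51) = -0.02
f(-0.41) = -0.64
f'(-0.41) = 1.35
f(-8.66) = -1.50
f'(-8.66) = -0.00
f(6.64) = -1.38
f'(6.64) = -0.01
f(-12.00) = -1.49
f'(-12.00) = -0.00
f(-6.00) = -1.51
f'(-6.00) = -0.01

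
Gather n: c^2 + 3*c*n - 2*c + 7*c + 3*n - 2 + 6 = c^2 + 5*c + n*(3*c + 3) + 4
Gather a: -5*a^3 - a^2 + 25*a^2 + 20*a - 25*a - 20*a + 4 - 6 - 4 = -5*a^3 + 24*a^2 - 25*a - 6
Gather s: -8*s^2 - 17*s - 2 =-8*s^2 - 17*s - 2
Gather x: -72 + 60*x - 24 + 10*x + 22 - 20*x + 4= 50*x - 70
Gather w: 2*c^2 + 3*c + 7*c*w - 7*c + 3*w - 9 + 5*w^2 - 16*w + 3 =2*c^2 - 4*c + 5*w^2 + w*(7*c - 13) - 6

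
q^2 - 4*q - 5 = (q - 5)*(q + 1)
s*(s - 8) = s^2 - 8*s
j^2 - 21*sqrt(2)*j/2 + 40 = (j - 8*sqrt(2))*(j - 5*sqrt(2)/2)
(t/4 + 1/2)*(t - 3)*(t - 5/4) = t^3/4 - 9*t^2/16 - 19*t/16 + 15/8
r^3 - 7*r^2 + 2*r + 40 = (r - 5)*(r - 4)*(r + 2)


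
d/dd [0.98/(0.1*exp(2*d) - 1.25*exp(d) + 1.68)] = (1.225 - 0.196*exp(d))*exp(d)/(0.1*exp(2*d) - 1.25*exp(d) + 1.68)^2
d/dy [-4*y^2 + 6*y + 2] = 6 - 8*y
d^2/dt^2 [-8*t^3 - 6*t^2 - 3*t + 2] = -48*t - 12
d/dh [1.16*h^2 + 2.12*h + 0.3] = 2.32*h + 2.12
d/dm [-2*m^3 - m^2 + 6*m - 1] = -6*m^2 - 2*m + 6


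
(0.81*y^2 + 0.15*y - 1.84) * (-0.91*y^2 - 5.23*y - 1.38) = -0.7371*y^4 - 4.3728*y^3 - 0.2279*y^2 + 9.4162*y + 2.5392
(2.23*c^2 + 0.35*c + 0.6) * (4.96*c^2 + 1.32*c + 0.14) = 11.0608*c^4 + 4.6796*c^3 + 3.7502*c^2 + 0.841*c + 0.084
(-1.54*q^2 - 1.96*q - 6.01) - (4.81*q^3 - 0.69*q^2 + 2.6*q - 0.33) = -4.81*q^3 - 0.85*q^2 - 4.56*q - 5.68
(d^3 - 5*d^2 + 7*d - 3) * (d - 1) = d^4 - 6*d^3 + 12*d^2 - 10*d + 3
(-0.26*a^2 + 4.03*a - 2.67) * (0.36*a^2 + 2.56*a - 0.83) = -0.0936*a^4 + 0.7852*a^3 + 9.5714*a^2 - 10.1801*a + 2.2161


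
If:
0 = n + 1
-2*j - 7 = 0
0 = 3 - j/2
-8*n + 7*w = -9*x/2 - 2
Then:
No Solution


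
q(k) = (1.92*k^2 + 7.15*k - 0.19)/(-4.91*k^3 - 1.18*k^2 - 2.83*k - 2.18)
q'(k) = (3.84*k + 7.15)/(-4.91*k^3 - 1.18*k^2 - 2.83*k - 2.18) + (1.92*k^2 + 7.15*k - 0.19)*(14.73*k^2 + 2.36*k + 2.83)/(-4.91*k^3 - 1.18*k^2 - 2.83*k - 2.18)^2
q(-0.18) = 0.84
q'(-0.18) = -5.29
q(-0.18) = 0.84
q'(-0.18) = -5.29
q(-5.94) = 0.03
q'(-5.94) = -0.00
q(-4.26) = 0.01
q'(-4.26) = -0.02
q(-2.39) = -0.10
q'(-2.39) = -0.15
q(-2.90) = -0.04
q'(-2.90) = -0.08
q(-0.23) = 1.13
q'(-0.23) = -6.36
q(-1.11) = -0.93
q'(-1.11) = -2.27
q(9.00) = -0.06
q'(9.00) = 0.01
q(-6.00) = 0.03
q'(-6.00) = -0.00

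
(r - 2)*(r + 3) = r^2 + r - 6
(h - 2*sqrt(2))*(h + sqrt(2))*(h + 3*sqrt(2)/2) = h^3 + sqrt(2)*h^2/2 - 7*h - 6*sqrt(2)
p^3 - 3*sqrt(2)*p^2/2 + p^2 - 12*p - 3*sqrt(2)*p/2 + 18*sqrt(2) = (p - 3)*(p + 4)*(p - 3*sqrt(2)/2)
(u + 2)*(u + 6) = u^2 + 8*u + 12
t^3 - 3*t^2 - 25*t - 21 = (t - 7)*(t + 1)*(t + 3)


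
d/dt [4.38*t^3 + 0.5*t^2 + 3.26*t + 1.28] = 13.14*t^2 + 1.0*t + 3.26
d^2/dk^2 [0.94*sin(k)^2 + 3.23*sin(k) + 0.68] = -3.23*sin(k) + 1.88*cos(2*k)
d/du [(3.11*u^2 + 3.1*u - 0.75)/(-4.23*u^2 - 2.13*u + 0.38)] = (6.48870000000001*u^2 - 3.9814*u - 0.4195)/(17.8929*u^4 + 18.0198*u^3 + 1.3221*u^2 - 1.6188*u + 0.1444)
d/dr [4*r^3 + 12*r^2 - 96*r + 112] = 12*r^2 + 24*r - 96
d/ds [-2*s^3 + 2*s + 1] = 2 - 6*s^2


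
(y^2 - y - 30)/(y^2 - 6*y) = (y + 5)/y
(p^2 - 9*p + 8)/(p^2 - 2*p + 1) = (p - 8)/(p - 1)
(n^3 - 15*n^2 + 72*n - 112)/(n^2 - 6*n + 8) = (n^2 - 11*n + 28)/(n - 2)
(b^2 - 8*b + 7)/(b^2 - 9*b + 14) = (b - 1)/(b - 2)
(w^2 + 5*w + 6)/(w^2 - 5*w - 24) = (w + 2)/(w - 8)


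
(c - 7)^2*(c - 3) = c^3 - 17*c^2 + 91*c - 147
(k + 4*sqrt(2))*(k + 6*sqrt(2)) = k^2 + 10*sqrt(2)*k + 48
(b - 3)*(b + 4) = b^2 + b - 12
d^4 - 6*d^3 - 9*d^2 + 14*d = d*(d - 7)*(d - 1)*(d + 2)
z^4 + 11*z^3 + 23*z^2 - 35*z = z*(z - 1)*(z + 5)*(z + 7)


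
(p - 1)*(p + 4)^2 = p^3 + 7*p^2 + 8*p - 16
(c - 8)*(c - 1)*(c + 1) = c^3 - 8*c^2 - c + 8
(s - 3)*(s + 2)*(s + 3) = s^3 + 2*s^2 - 9*s - 18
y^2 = y^2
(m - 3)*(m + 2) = m^2 - m - 6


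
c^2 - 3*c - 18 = (c - 6)*(c + 3)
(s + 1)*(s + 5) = s^2 + 6*s + 5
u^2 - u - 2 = (u - 2)*(u + 1)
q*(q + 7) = q^2 + 7*q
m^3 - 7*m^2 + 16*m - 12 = (m - 3)*(m - 2)^2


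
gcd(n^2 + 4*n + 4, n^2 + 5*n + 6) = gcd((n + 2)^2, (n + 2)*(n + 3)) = n + 2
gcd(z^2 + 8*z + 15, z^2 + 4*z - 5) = z + 5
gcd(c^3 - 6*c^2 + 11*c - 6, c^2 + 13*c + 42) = 1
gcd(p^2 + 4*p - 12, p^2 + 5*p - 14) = p - 2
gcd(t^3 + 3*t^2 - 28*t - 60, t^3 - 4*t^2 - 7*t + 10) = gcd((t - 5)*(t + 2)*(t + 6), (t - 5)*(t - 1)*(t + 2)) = t^2 - 3*t - 10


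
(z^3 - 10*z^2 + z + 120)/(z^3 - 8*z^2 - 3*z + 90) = (z - 8)/(z - 6)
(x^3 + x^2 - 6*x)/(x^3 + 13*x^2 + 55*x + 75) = x*(x - 2)/(x^2 + 10*x + 25)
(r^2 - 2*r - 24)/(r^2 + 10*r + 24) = (r - 6)/(r + 6)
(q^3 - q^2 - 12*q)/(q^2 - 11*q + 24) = q*(q^2 - q - 12)/(q^2 - 11*q + 24)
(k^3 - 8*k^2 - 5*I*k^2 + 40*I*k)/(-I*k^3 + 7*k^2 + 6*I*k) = (I*k^2 + k*(5 - 8*I) - 40)/(k^2 + 7*I*k - 6)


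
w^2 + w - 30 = (w - 5)*(w + 6)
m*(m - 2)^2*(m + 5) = m^4 + m^3 - 16*m^2 + 20*m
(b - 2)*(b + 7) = b^2 + 5*b - 14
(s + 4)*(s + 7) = s^2 + 11*s + 28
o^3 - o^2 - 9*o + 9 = (o - 3)*(o - 1)*(o + 3)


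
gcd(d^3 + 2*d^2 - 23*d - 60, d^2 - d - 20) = d^2 - d - 20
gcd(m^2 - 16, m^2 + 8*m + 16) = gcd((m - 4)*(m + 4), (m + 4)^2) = m + 4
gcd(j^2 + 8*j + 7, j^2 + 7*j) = j + 7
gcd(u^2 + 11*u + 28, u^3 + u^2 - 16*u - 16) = u + 4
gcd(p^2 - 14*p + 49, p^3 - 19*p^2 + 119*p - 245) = p^2 - 14*p + 49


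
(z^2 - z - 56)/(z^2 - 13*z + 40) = (z + 7)/(z - 5)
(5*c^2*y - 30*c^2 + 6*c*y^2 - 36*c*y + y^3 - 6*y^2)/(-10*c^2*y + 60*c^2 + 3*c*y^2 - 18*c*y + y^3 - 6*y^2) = (c + y)/(-2*c + y)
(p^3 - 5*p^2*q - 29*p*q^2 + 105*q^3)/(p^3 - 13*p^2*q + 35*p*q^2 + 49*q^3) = (p^2 + 2*p*q - 15*q^2)/(p^2 - 6*p*q - 7*q^2)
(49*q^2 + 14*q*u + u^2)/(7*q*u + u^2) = (7*q + u)/u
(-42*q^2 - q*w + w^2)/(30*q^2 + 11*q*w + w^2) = (-7*q + w)/(5*q + w)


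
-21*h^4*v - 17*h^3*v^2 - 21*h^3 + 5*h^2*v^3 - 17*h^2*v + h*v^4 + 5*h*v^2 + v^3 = (-3*h + v)*(h + v)*(7*h + v)*(h*v + 1)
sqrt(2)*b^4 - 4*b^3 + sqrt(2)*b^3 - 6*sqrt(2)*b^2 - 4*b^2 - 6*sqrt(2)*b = b*(b - 3*sqrt(2))*(b + sqrt(2))*(sqrt(2)*b + sqrt(2))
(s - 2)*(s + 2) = s^2 - 4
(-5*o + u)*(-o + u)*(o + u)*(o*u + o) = 5*o^4*u + 5*o^4 - o^3*u^2 - o^3*u - 5*o^2*u^3 - 5*o^2*u^2 + o*u^4 + o*u^3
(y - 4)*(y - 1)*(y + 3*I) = y^3 - 5*y^2 + 3*I*y^2 + 4*y - 15*I*y + 12*I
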